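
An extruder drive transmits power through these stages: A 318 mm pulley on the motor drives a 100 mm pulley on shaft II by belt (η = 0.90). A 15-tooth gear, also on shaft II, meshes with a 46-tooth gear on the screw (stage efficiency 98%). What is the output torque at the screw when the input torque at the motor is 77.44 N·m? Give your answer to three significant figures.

65.9 N·m

Belt: ratio = 100/318 = 0.31447; torque at shaft II = 77.44 × 0.31447 × 0.90 = 21.917 N·m.
Gear mesh: ratio = 46/15 = 3.0667; torque at the screw = 21.917 × 3.0667 × 0.98 = 65.868 N·m.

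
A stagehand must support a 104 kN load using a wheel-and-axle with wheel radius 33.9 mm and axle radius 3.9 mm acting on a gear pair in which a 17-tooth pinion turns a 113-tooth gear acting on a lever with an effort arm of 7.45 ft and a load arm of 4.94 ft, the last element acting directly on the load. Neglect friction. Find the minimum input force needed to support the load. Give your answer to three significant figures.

Wheel-and-axle MA = R/r = 33.9/3.9 = 8.6923.
Gear pair MA = 113/17 = 6.6471.
Lever MA = effort arm / load arm = 7.45/4.94 = 1.5081.
Combined ideal MA = 8.6923 × 6.6471 × 1.5081 = 87.135.
Effort = load / MA = 104 / 87.135 = 1.1935 kN.

1.19 kN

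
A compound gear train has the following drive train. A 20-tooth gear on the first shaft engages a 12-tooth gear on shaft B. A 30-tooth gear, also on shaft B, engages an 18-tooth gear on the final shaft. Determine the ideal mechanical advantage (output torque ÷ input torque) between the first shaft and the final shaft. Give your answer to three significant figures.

Each stage contributes driven/driver: gear mesh 12/20 = 0.6, gear mesh 18/30 = 0.6.
Overall: 0.6 × 0.6 = 0.36.

0.360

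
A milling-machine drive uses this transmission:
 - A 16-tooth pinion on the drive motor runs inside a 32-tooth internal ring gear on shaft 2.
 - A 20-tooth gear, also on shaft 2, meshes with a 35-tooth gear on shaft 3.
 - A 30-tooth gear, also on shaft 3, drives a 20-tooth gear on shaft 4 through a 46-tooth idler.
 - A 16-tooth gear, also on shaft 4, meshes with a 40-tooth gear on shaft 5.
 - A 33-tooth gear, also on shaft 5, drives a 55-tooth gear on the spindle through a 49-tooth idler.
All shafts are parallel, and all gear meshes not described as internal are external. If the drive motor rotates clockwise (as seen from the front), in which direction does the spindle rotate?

clockwise

the drive motor → shaft 2: internal mesh, same direction → CW.
shaft 2 → shaft 3: external mesh, 1 reversal → CCW.
shaft 3 → shaft 4: driver → idler → driven is 2 external meshes, 2 reversals → CCW.
shaft 4 → shaft 5: external mesh, 1 reversal → CW.
shaft 5 → the spindle: driver → idler → driven is 2 external meshes, 2 reversals → CW.
6 reversals in total — an even number — so the spindle turns the same way as the drive motor.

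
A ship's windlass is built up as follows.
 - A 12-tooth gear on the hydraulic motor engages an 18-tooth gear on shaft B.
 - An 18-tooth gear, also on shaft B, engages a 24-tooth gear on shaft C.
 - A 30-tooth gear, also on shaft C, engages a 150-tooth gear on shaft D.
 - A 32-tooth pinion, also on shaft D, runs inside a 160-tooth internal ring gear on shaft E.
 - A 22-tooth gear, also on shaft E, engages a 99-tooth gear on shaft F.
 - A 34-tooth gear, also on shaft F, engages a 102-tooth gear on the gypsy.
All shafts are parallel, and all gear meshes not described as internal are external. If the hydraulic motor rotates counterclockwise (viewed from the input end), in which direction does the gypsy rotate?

clockwise

the hydraulic motor → shaft B: external mesh, 1 reversal → CW.
shaft B → shaft C: external mesh, 1 reversal → CCW.
shaft C → shaft D: external mesh, 1 reversal → CW.
shaft D → shaft E: internal mesh, same direction → CW.
shaft E → shaft F: external mesh, 1 reversal → CCW.
shaft F → the gypsy: external mesh, 1 reversal → CW.
5 reversals in total — an odd number — so the gypsy turns opposite to the hydraulic motor.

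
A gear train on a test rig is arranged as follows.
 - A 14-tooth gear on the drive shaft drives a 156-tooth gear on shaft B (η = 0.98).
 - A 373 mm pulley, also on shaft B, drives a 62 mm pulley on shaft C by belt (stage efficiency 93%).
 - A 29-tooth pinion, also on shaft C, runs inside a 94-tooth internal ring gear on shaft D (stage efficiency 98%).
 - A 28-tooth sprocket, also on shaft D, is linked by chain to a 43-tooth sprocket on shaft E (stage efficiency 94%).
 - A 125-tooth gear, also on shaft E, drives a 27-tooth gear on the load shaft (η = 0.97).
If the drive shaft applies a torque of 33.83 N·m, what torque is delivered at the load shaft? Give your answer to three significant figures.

Gear mesh: ratio = 156/14 = 11.143; torque at shaft B = 33.83 × 11.143 × 0.98 = 369.42 N·m.
Belt: ratio = 62/373 = 0.16622; torque at shaft C = 369.42 × 0.16622 × 0.93 = 57.107 N·m.
Internal gear: ratio = 94/29 = 3.2414; torque at shaft D = 57.107 × 3.2414 × 0.98 = 181.4 N·m.
Chain: ratio = 43/28 = 1.5357; torque at shaft E = 181.4 × 1.5357 × 0.94 = 261.87 N·m.
Gear mesh: ratio = 27/125 = 0.216; torque at the load shaft = 261.87 × 0.216 × 0.97 = 54.867 N·m.

54.9 N·m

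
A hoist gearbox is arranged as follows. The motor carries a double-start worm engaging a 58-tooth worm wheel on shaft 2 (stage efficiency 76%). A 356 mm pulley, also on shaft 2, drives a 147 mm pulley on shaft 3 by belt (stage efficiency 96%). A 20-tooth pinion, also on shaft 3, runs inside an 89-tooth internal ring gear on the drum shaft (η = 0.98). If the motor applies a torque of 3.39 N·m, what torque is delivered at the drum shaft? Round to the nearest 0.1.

129.2 N·m

worm 58/2 = 29 → τ = 3.39·29·0.76 = 74.716 N·m
belt 147/356 = 0.41292 → τ = 74.716·0.41292·0.96 = 29.618 N·m
internal gear 89/20 = 4.45 → τ = 29.618·4.45·0.98 = 129.16 N·m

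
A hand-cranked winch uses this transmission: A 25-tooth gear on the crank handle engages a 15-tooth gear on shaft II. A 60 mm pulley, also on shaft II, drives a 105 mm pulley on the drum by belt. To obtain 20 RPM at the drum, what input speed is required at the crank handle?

Overall ratio R = 0.6 × 1.75 = 1.05.
Required input speed = output speed × R = 20 × 1.05 = 21 RPM.

21 RPM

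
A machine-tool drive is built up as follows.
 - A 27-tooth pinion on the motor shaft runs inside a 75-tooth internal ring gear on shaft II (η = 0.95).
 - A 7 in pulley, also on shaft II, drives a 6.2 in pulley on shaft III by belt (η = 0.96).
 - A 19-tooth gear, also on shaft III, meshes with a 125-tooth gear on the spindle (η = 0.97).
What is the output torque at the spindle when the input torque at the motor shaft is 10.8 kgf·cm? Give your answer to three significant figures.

155 kgf·cm

Internal gear: ratio = 75/27 = 2.7778; torque at shaft II = 10.8 × 2.7778 × 0.95 = 28.5 kgf·cm.
Belt: ratio = 6.2/7 = 0.88571; torque at shaft III = 28.5 × 0.88571 × 0.96 = 24.233 kgf·cm.
Gear mesh: ratio = 125/19 = 6.5789; torque at the spindle = 24.233 × 6.5789 × 0.97 = 154.65 kgf·cm.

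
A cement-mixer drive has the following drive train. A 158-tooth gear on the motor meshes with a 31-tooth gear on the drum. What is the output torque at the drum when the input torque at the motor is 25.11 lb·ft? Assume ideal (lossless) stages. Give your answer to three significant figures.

After the gear mesh (31/158): 25.11 × 0.1962 = 4.9266 lb·ft

4.93 lb·ft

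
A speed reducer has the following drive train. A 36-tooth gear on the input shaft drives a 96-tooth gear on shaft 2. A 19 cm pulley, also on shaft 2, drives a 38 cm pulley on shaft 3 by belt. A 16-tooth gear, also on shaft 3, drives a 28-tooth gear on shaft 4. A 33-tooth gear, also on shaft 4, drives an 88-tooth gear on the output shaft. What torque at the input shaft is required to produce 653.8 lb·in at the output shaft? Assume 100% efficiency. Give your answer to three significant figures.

Overall ratio R = 2.6667 × 2 × 1.75 × 2.6667 = 24.889.
Input torque = output torque / R = 653.8 / 24.889 = 26.269 lb·in.

26.3 lb·in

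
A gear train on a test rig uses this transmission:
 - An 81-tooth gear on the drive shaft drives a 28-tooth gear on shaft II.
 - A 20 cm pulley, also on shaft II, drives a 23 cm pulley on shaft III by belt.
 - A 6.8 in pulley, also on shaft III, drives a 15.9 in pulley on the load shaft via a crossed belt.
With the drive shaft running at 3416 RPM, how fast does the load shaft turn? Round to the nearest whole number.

the drive shaft → shaft II (gear mesh, 28/81): 3416 ÷ 0.34568 = 9882 RPM
shaft II → shaft III (belt, 23/20): 9882 ÷ 1.15 = 8593 RPM
shaft III → the load shaft (belt, 15.9/6.8): 8593 ÷ 2.3382 = 3675 RPM

3675 RPM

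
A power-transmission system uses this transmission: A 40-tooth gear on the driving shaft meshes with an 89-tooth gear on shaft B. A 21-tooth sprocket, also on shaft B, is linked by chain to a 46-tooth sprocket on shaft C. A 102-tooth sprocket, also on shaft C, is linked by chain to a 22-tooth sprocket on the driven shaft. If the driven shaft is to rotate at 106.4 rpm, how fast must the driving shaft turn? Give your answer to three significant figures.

112 rpm

Overall ratio R = 2.225 × 2.1905 × 0.21569 = 1.0512.
Required input speed = output speed × R = 106.4 × 1.0512 = 111.85 rpm.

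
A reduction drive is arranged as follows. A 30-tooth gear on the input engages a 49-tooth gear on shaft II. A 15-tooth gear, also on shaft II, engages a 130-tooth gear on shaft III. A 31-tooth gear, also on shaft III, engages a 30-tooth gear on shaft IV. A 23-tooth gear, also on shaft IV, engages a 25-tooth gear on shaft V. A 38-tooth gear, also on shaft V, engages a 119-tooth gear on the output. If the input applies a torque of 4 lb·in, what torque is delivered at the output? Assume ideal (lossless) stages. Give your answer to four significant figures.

gear mesh 49/30 = 1.6333 → τ = 4·1.6333 = 6.5333 lb·in
gear mesh 130/15 = 8.6667 → τ = 6.5333·8.6667 = 56.622 lb·in
gear mesh 30/31 = 0.96774 → τ = 56.622·0.96774 = 54.796 lb·in
gear mesh 25/23 = 1.087 → τ = 54.796·1.087 = 59.561 lb·in
gear mesh 119/38 = 3.1316 → τ = 59.561·3.1316 = 186.52 lb·in

186.5 lb·in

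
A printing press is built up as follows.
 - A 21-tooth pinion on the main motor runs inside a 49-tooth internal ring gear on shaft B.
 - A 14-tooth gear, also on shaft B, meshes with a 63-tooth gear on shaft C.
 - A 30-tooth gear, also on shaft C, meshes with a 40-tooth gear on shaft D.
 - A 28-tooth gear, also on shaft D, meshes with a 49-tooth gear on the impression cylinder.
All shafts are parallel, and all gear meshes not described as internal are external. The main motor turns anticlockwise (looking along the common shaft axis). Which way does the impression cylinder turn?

clockwise

the main motor → shaft B: internal mesh, same direction → CCW.
shaft B → shaft C: external mesh, 1 reversal → CW.
shaft C → shaft D: external mesh, 1 reversal → CCW.
shaft D → the impression cylinder: external mesh, 1 reversal → CW.
3 reversals in total — an odd number — so the impression cylinder turns opposite to the main motor.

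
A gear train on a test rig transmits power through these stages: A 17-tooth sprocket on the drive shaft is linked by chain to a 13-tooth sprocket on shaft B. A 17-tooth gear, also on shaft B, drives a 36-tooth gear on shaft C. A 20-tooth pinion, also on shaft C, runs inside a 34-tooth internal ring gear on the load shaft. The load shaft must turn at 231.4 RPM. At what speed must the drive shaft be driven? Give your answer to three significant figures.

637 RPM

Overall ratio R = 0.76471 × 2.1176 × 1.7 = 2.7529.
Required input speed = output speed × R = 231.4 × 2.7529 = 637.03 RPM.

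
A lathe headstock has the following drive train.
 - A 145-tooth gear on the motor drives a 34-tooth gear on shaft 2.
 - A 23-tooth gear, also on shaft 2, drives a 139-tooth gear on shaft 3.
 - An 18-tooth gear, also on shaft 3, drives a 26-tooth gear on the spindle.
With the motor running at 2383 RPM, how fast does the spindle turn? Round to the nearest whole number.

1164 RPM

the motor → shaft 2 (gear mesh, 34/145): 2383 ÷ 0.23448 = 10163 RPM
shaft 2 → shaft 3 (gear mesh, 139/23): 10163 ÷ 6.0435 = 1681.6 RPM
shaft 3 → the spindle (gear mesh, 26/18): 1681.6 ÷ 1.4444 = 1164.2 RPM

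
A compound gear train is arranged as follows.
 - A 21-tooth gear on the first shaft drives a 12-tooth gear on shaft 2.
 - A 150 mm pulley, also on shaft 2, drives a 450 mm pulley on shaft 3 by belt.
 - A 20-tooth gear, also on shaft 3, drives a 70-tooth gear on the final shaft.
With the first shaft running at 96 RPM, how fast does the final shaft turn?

16 RPM

Gear mesh: ratio = 12/21 = 0.57143, so shaft 2 turns at 96 / 0.57143 = 168 RPM.
Belt: ratio = 450/150 = 3, so shaft 3 turns at 168 / 3 = 56 RPM.
Gear mesh: ratio = 70/20 = 3.5, so the final shaft turns at 56 / 3.5 = 16 RPM.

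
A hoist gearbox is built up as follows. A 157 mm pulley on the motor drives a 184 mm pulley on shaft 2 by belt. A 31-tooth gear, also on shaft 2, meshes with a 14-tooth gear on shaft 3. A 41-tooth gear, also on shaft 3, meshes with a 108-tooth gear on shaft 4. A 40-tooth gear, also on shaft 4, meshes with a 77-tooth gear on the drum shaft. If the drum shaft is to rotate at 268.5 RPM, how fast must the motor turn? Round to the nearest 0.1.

720.6 RPM

Overall ratio R = 1.172 × 0.45161 × 2.6341 × 1.925 = 2.6838.
Required input speed = output speed × R = 268.5 × 2.6838 = 720.61 RPM.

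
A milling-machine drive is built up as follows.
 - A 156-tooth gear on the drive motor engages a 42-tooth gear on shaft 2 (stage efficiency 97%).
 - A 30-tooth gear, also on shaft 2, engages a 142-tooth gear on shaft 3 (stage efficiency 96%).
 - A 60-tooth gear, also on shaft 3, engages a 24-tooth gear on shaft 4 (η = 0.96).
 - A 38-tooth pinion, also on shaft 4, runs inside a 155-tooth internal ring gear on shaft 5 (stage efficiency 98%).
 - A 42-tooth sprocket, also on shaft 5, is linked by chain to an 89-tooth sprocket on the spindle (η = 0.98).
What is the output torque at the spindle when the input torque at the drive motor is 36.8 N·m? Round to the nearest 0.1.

Gear mesh: ratio = 42/156 = 0.26923; torque at shaft 2 = 36.8 × 0.26923 × 0.97 = 9.6105 N·m.
Gear mesh: ratio = 142/30 = 4.7333; torque at shaft 3 = 9.6105 × 4.7333 × 0.96 = 43.67 N·m.
Gear mesh: ratio = 24/60 = 0.4; torque at shaft 4 = 43.67 × 0.4 × 0.96 = 16.769 N·m.
Internal gear: ratio = 155/38 = 4.0789; torque at shaft 5 = 16.769 × 4.0789 × 0.98 = 67.033 N·m.
Chain: ratio = 89/42 = 2.119; torque at the spindle = 67.033 × 2.119 × 0.98 = 139.2 N·m.

139.2 N·m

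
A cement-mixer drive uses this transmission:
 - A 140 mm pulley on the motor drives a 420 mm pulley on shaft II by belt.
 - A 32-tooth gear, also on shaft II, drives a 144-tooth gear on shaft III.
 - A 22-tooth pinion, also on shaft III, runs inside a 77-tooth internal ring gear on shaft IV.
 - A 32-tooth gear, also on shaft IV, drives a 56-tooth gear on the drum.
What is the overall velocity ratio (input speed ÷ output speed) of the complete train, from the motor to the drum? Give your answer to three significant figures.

82.7

Each stage contributes driven/driver: belt 420/140 = 3, gear mesh 144/32 = 4.5, internal gear 77/22 = 3.5, gear mesh 56/32 = 1.75.
Overall: 3 × 4.5 × 3.5 × 1.75 = 82.688.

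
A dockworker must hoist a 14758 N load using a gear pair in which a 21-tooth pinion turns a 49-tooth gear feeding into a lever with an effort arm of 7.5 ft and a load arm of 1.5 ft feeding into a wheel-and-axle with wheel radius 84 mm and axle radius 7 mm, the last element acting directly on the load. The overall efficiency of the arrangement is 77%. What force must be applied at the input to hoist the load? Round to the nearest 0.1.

Gear pair MA = 49/21 = 2.3333.
Lever MA = effort arm / load arm = 7.5/1.5 = 5.
Wheel-and-axle MA = R/r = 84/7 = 12.
Combined ideal MA = 2.3333 × 5 × 12 = 140.
Actual MA = 140 × 0.77 = 107.8.
Effort = load / actual MA = 14758 / 107.8 = 136.9 N.

136.9 N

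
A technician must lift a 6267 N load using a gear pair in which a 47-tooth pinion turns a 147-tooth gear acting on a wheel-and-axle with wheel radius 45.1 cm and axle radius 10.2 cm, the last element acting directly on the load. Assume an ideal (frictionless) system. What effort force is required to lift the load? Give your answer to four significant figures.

453.2 N

Gear pair MA = 147/47 = 3.1277.
Wheel-and-axle MA = R/r = 45.1/10.2 = 4.4216.
Combined ideal MA = 3.1277 × 4.4216 = 13.829.
Effort = load / MA = 6267 / 13.829 = 453.17 N.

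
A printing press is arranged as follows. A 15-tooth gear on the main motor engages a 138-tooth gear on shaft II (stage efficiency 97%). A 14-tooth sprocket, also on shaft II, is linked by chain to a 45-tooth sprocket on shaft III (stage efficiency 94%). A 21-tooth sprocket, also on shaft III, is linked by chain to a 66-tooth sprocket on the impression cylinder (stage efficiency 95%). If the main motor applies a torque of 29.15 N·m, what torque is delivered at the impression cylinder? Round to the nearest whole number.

Gear mesh: ratio = 138/15 = 9.2; torque at shaft II = 29.15 × 9.2 × 0.97 = 260.13 N·m.
Chain: ratio = 45/14 = 3.2143; torque at shaft III = 260.13 × 3.2143 × 0.94 = 785.98 N·m.
Chain: ratio = 66/21 = 3.1429; torque at the impression cylinder = 785.98 × 3.1429 × 0.95 = 2346.7 N·m.

2347 N·m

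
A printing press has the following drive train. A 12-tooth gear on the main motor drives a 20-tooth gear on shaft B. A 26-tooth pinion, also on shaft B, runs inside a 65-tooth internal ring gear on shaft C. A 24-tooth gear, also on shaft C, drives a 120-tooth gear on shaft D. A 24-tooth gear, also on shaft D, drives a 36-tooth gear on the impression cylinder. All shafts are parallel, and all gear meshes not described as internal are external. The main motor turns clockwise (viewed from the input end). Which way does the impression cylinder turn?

counterclockwise

the main motor → shaft B: external mesh, 1 reversal → CCW.
shaft B → shaft C: internal mesh, same direction → CCW.
shaft C → shaft D: external mesh, 1 reversal → CW.
shaft D → the impression cylinder: external mesh, 1 reversal → CCW.
3 reversals in total — an odd number — so the impression cylinder turns opposite to the main motor.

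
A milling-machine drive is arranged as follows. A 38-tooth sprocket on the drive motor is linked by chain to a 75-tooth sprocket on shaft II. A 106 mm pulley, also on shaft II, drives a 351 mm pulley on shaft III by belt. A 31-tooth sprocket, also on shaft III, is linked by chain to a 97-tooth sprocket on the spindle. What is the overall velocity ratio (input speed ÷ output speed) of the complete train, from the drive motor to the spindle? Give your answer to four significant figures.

Each stage contributes driven/driver: chain 75/38 = 1.9737, belt 351/106 = 3.3113, chain 97/31 = 3.129.
Overall: 1.9737 × 3.3113 × 3.129 = 20.45.

20.45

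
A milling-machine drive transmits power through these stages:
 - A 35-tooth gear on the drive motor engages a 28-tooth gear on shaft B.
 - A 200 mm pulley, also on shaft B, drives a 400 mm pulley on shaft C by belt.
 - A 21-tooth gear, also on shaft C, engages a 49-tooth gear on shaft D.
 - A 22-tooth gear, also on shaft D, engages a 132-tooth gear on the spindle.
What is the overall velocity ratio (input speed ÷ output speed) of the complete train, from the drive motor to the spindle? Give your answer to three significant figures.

22.4

Each stage contributes driven/driver: gear mesh 28/35 = 0.8, belt 400/200 = 2, gear mesh 49/21 = 2.3333, gear mesh 132/22 = 6.
Overall: 0.8 × 2 × 2.3333 × 6 = 22.4.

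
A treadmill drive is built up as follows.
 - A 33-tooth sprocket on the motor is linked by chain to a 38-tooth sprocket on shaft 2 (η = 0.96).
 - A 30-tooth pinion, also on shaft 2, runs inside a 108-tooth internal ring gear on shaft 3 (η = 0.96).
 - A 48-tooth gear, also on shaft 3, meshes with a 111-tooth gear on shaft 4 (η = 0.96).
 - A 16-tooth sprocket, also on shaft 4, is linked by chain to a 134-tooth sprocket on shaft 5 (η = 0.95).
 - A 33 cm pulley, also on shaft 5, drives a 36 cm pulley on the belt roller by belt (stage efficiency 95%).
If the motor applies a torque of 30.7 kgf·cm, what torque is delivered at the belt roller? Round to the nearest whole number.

After the chain (38/33): 30.7 × 1.1515 × 0.96 = 33.937 kgf·cm
After the internal gear (108/30): 33.937 × 3.6 × 0.96 = 117.29 kgf·cm
After the gear mesh (111/48): 117.29 × 2.3125 × 0.96 = 260.38 kgf·cm
After the chain (134/16): 260.38 × 8.375 × 0.95 = 2071.6 kgf·cm
After the belt (36/33): 2071.6 × 1.0909 × 0.95 = 2147 kgf·cm

2147 kgf·cm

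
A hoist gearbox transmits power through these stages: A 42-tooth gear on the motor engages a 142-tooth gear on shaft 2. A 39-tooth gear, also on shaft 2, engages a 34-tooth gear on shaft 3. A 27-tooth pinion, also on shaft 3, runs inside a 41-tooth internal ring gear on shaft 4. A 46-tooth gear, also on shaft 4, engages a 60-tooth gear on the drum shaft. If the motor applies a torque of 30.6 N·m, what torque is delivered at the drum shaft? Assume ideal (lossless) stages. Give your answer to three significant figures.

Gear mesh: ratio = 142/42 = 3.381; torque at shaft 2 = 30.6 × 3.381 = 103.46 N·m.
Gear mesh: ratio = 34/39 = 0.87179; torque at shaft 3 = 103.46 × 0.87179 = 90.193 N·m.
Internal gear: ratio = 41/27 = 1.5185; torque at shaft 4 = 90.193 × 1.5185 = 136.96 N·m.
Gear mesh: ratio = 60/46 = 1.3043; torque at the drum shaft = 136.96 × 1.3043 = 178.64 N·m.

179 N·m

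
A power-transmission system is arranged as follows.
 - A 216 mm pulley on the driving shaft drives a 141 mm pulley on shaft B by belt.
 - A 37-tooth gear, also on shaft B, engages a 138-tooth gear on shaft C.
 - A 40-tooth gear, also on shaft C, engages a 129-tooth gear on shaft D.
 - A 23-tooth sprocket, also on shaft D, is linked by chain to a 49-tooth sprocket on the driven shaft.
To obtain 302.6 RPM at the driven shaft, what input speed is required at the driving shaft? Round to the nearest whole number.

5062 RPM

Overall ratio R = 0.65278 × 3.7297 × 3.225 × 2.1304 = 16.728.
Required input speed = output speed × R = 302.6 × 16.728 = 5061.9 RPM.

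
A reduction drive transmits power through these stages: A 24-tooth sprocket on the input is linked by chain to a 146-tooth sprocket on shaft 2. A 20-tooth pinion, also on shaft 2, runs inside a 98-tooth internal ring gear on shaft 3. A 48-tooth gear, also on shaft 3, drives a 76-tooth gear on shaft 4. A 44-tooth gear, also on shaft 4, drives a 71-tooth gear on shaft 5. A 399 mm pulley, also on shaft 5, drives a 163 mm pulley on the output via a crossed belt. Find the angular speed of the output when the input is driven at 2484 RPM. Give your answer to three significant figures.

chain 146/24 = 6.0833 → 2484/6.0833 = 408.33 RPM
internal gear 98/20 = 4.9 → 408.33/4.9 = 83.332 RPM
gear mesh 76/48 = 1.5833 → 83.332/1.5833 = 52.631 RPM
gear mesh 71/44 = 1.6136 → 52.631/1.6136 = 32.616 RPM
belt 163/399 = 0.40852 → 32.616/0.40852 = 79.84 RPM

79.8 RPM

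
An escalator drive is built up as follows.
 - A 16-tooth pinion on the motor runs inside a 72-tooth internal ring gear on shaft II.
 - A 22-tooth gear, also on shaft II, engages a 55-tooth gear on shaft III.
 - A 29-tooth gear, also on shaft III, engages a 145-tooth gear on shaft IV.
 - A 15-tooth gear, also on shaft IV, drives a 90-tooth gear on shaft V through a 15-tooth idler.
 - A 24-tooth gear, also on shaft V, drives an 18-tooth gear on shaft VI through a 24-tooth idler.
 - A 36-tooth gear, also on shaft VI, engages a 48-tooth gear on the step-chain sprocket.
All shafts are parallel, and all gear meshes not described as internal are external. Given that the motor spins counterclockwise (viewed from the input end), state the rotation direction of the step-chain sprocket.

clockwise

the motor → shaft II: internal mesh, same direction → CCW.
shaft II → shaft III: external mesh, 1 reversal → CW.
shaft III → shaft IV: external mesh, 1 reversal → CCW.
shaft IV → shaft V: driver → idler → driven is 2 external meshes, 2 reversals → CCW.
shaft V → shaft VI: driver → idler → driven is 2 external meshes, 2 reversals → CCW.
shaft VI → the step-chain sprocket: external mesh, 1 reversal → CW.
7 reversals in total — an odd number — so the step-chain sprocket turns opposite to the motor.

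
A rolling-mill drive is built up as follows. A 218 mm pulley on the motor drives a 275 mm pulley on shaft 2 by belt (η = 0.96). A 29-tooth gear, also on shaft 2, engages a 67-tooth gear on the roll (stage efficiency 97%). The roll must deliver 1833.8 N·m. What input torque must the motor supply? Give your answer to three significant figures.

676 N·m

Overall ratio R = 1.2615 × 2.3103 = 2.9144; overall efficiency η = 0.96 × 0.97 = 0.9312.
Input torque = output torque / (R × η) = 1833.8 / (2.9144 × 0.9312) = 675.7 N·m.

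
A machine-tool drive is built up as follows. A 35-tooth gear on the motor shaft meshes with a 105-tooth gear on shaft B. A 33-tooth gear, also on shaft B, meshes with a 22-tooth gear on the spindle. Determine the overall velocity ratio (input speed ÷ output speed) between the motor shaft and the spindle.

Each stage contributes driven/driver: gear mesh 105/35 = 3, gear mesh 22/33 = 0.66667.
Overall: 3 × 0.66667 = 2.

2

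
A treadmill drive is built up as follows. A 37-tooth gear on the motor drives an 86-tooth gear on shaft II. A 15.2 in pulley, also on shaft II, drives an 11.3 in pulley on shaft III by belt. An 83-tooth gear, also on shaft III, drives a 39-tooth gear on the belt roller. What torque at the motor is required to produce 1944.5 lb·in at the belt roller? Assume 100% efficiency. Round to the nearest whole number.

Overall ratio R = 2.3243 × 0.74342 × 0.46988 = 0.81193.
Input torque = output torque / R = 1944.5 / 0.81193 = 2394.9 lb·in.

2395 lb·in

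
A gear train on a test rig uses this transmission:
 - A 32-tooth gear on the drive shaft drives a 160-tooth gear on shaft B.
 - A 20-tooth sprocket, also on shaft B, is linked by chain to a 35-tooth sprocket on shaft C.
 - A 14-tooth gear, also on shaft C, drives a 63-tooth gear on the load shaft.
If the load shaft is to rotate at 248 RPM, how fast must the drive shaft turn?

Overall ratio R = 5 × 1.75 × 4.5 = 39.375.
Required input speed = output speed × R = 248 × 39.375 = 9765 RPM.

9765 RPM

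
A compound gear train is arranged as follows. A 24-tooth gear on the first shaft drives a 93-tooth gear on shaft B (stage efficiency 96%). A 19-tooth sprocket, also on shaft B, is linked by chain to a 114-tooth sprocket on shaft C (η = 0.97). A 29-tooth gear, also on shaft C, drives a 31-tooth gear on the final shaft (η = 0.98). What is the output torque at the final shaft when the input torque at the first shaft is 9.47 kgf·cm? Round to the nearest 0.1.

After the gear mesh (93/24): 9.47 × 3.875 × 0.96 = 35.228 kgf·cm
After the chain (114/19): 35.228 × 6 × 0.97 = 205.03 kgf·cm
After the gear mesh (31/29): 205.03 × 1.069 × 0.98 = 214.79 kgf·cm

214.8 kgf·cm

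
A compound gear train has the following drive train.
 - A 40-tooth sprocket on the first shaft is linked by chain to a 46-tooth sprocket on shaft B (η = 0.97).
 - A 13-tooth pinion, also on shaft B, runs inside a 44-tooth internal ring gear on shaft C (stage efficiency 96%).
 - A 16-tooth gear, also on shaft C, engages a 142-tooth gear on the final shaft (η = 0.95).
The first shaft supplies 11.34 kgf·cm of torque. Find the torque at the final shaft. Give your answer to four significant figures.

After the chain (46/40): 11.34 × 1.15 × 0.97 = 12.65 kgf·cm
After the internal gear (44/13): 12.65 × 3.3846 × 0.96 = 41.102 kgf·cm
After the gear mesh (142/16): 41.102 × 8.875 × 0.95 = 346.54 kgf·cm

346.5 kgf·cm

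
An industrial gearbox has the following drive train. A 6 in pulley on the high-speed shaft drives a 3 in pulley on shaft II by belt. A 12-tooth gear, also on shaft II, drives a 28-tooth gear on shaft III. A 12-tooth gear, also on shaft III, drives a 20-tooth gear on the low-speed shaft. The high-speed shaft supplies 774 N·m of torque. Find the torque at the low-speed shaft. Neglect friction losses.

1505 N·m

After the belt (3/6): 774 × 0.5 = 387 N·m
After the gear mesh (28/12): 387 × 2.3333 = 903 N·m
After the gear mesh (20/12): 903 × 1.6667 = 1505 N·m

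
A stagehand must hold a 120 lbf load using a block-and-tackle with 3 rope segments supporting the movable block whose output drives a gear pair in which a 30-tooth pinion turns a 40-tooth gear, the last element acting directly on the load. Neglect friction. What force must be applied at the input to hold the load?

30 lbf

Block-and-tackle MA = number of supporting rope parts = 3.
Gear pair MA = 40/30 = 1.3333.
Combined ideal MA = 3 × 1.3333 = 4.
Effort = load / MA = 120 / 4 = 30 lbf.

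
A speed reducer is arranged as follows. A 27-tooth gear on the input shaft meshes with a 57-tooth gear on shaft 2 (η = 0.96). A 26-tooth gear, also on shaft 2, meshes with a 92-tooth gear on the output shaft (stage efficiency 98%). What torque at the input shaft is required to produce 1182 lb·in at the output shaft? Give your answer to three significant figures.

168 lb·in

Overall ratio R = 2.1111 × 3.5385 = 7.4701; overall efficiency η = 0.96 × 0.98 = 0.9408.
Input torque = output torque / (R × η) = 1182 / (7.4701 × 0.9408) = 168.19 lb·in.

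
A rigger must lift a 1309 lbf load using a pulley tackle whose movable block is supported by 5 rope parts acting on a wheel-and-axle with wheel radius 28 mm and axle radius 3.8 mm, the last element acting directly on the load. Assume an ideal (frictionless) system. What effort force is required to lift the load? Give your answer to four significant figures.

35.53 lbf

Block-and-tackle MA = number of supporting rope parts = 5.
Wheel-and-axle MA = R/r = 28/3.8 = 7.3684.
Combined ideal MA = 5 × 7.3684 = 36.842.
Effort = load / MA = 1309 / 36.842 = 35.53 lbf.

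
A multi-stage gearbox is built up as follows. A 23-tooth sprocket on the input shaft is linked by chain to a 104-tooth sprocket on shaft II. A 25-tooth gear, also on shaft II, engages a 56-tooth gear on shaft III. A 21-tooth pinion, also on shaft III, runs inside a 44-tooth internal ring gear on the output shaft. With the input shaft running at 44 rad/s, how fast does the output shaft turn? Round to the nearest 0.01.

2.07 rad/s

the input shaft → shaft II (chain, 104/23): 44 ÷ 4.5217 = 9.7308 rad/s
shaft II → shaft III (gear mesh, 56/25): 9.7308 ÷ 2.24 = 4.3441 rad/s
shaft III → the output shaft (internal gear, 44/21): 4.3441 ÷ 2.0952 = 2.0733 rad/s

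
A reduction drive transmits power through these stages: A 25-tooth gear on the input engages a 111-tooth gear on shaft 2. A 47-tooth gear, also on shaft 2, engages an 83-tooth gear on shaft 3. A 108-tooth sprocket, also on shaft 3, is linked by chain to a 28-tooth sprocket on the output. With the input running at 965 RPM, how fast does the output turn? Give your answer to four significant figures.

the input → shaft 2 (gear mesh, 111/25): 965 ÷ 4.44 = 217.34 RPM
shaft 2 → shaft 3 (gear mesh, 83/47): 217.34 ÷ 1.766 = 123.07 RPM
shaft 3 → the output (chain, 28/108): 123.07 ÷ 0.25926 = 474.71 RPM

474.7 RPM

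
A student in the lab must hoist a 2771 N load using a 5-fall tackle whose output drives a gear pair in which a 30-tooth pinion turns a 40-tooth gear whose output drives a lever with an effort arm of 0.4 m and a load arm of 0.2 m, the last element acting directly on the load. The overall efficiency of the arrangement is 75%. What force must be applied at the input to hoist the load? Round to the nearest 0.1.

277.1 N

Block-and-tackle MA = number of supporting rope parts = 5.
Gear pair MA = 40/30 = 1.3333.
Lever MA = effort arm / load arm = 0.4/0.2 = 2.
Combined ideal MA = 5 × 1.3333 × 2 = 13.333.
Actual MA = 13.333 × 0.75 = 10.
Effort = load / actual MA = 2771 / 10 = 277.1 N.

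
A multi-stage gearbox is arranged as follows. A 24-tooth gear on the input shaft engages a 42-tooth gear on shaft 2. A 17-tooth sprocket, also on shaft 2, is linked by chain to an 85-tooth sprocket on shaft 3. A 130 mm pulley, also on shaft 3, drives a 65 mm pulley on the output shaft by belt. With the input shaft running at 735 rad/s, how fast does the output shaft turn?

168 rad/s

gear mesh 42/24 = 1.75 → 735/1.75 = 420 rad/s
chain 85/17 = 5 → 420/5 = 84 rad/s
belt 65/130 = 0.5 → 84/0.5 = 168 rad/s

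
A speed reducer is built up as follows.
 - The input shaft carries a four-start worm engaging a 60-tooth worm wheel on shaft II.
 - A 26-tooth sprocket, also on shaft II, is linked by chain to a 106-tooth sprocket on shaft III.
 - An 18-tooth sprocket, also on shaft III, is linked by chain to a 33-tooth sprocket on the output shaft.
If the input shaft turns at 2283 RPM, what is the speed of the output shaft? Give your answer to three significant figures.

20.4 RPM

worm 60/4 = 15 → 2283/15 = 152.2 RPM
chain 106/26 = 4.0769 → 152.2/4.0769 = 37.332 RPM
chain 33/18 = 1.8333 → 37.332/1.8333 = 20.363 RPM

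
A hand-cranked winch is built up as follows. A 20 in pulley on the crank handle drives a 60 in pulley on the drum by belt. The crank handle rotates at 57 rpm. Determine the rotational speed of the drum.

the crank handle → the drum (belt, 60/20): 57 ÷ 3 = 19 rpm

19 rpm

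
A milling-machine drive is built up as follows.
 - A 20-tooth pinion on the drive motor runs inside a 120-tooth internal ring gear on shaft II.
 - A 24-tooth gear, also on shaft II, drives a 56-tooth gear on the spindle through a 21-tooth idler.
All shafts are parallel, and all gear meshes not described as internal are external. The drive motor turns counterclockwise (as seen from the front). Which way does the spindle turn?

counterclockwise

the drive motor → shaft II: internal mesh, same direction → CCW.
shaft II → the spindle: driver → idler → driven is 2 external meshes, 2 reversals → CCW.
2 reversals in total — an even number — so the spindle turns the same way as the drive motor.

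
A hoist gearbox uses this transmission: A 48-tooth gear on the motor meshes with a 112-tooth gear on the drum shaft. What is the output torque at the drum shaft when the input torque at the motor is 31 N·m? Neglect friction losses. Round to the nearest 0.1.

72.3 N·m

Gear mesh: ratio = 112/48 = 2.3333; torque at the drum shaft = 31 × 2.3333 = 72.333 N·m.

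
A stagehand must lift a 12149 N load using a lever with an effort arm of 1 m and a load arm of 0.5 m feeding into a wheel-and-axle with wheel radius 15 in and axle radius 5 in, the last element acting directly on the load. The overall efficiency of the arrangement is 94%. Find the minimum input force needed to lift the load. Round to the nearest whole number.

Lever MA = effort arm / load arm = 1/0.5 = 2.
Wheel-and-axle MA = R/r = 15/5 = 3.
Combined ideal MA = 2 × 3 = 6.
Actual MA = 6 × 0.94 = 5.64.
Effort = load / actual MA = 12149 / 5.64 = 2154.1 N.

2154 N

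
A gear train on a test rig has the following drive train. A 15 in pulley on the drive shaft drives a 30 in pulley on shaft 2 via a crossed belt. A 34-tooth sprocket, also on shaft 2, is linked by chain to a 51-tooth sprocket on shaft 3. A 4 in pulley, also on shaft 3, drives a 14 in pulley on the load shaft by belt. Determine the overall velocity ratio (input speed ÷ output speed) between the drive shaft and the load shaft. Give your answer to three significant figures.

10.5

Each stage contributes driven/driver: belt 30/15 = 2, chain 51/34 = 1.5, belt 14/4 = 3.5.
Overall: 2 × 1.5 × 3.5 = 10.5.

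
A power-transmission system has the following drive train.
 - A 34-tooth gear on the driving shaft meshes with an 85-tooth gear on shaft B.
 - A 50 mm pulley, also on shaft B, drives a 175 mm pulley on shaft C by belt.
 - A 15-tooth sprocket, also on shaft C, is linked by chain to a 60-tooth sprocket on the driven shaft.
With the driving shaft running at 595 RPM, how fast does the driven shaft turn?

the driving shaft → shaft B (gear mesh, 85/34): 595 ÷ 2.5 = 238 RPM
shaft B → shaft C (belt, 175/50): 238 ÷ 3.5 = 68 RPM
shaft C → the driven shaft (chain, 60/15): 68 ÷ 4 = 17 RPM

17 RPM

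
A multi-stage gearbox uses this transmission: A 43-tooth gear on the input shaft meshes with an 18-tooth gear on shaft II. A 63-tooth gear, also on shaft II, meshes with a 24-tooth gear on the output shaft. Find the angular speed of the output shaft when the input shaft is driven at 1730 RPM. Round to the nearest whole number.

gear mesh 18/43 = 0.4186 → 1730/0.4186 = 4132.8 RPM
gear mesh 24/63 = 0.38095 → 4132.8/0.38095 = 10849 RPM

10849 RPM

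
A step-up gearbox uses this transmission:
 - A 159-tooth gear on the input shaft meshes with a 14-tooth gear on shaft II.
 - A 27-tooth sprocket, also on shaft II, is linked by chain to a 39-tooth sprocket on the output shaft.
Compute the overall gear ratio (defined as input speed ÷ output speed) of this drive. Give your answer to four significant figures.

Each stage contributes driven/driver: gear mesh 14/159 = 0.08805, chain 39/27 = 1.4444.
Overall: 0.08805 × 1.4444 = 0.12718.

0.1272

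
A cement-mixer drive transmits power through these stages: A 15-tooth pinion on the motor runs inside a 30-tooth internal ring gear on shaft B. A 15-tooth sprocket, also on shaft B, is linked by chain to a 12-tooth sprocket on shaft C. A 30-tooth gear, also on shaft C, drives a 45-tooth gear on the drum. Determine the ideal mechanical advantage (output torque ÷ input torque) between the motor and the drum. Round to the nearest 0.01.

2.40

Each stage contributes driven/driver: internal gear 30/15 = 2, chain 12/15 = 0.8, gear mesh 45/30 = 1.5.
Overall: 2 × 0.8 × 1.5 = 2.4.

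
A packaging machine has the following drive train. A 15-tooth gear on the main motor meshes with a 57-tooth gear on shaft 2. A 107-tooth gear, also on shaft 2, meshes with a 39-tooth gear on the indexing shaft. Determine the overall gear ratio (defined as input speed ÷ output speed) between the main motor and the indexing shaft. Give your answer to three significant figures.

1.39

Each stage contributes driven/driver: gear mesh 57/15 = 3.8, gear mesh 39/107 = 0.36449.
Overall: 3.8 × 0.36449 = 1.385.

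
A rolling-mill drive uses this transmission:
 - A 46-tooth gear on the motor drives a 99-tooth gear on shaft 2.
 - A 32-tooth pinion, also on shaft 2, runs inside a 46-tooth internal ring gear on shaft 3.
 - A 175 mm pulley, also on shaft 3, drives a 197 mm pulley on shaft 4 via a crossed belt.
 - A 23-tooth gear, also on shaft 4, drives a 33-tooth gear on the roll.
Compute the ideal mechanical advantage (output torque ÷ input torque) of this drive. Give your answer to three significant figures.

5.00

Each stage contributes driven/driver: gear mesh 99/46 = 2.1522, internal gear 46/32 = 1.4375, belt 197/175 = 1.1257, gear mesh 33/23 = 1.4348.
Overall: 2.1522 × 1.4375 × 1.1257 × 1.4348 = 4.9969.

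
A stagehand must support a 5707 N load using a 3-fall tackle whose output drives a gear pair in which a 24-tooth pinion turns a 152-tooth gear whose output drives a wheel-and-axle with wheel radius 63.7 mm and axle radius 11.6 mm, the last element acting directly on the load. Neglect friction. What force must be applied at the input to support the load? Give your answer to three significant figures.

Block-and-tackle MA = number of supporting rope parts = 3.
Gear pair MA = 152/24 = 6.3333.
Wheel-and-axle MA = R/r = 63.7/11.6 = 5.4914.
Combined ideal MA = 3 × 6.3333 × 5.4914 = 104.34.
Effort = load / MA = 5707 / 104.34 = 54.698 N.

54.7 N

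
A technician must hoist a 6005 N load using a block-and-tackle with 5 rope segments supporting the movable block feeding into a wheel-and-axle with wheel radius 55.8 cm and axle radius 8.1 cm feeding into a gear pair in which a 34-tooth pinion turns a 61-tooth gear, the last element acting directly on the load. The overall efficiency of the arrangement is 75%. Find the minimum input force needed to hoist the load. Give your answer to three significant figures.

Block-and-tackle MA = number of supporting rope parts = 5.
Wheel-and-axle MA = R/r = 55.8/8.1 = 6.8889.
Gear pair MA = 61/34 = 1.7941.
Combined ideal MA = 5 × 6.8889 × 1.7941 = 61.797.
Actual MA = 61.797 × 0.75 = 46.348.
Effort = load / actual MA = 6005 / 46.348 = 129.56 N.

130 N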